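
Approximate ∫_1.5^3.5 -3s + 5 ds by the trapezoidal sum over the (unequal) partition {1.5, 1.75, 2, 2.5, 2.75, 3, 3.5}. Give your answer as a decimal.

-5

Subinterval widths: 0.25, 0.25, 0.5, 0.25, 0.25, 0.5.
f(1.5) = 0.5, f(1.75) = -0.25, f(2) = -1, f(2.5) = -2.5, f(2.75) = -3.25, f(3) = -4, f(3.5) = -5.5.
On each subinterval the trapezoid contributes (Δs_i/2)·[f(s_{i-1}) + f(s_i)].
Sum = -5.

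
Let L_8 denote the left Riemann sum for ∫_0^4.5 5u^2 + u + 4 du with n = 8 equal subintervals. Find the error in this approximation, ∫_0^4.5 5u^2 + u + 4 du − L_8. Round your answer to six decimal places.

Exact integral: ∫_0^4.5 f(u) du = 180.
L_8 ≈ 151.44433594.
Error ≈ 180 − 151.44433594 ≈ 28.555664.

28.555664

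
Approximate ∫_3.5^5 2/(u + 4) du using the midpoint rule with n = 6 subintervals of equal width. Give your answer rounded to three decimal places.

Δu = (5 − 3.5)/6 = 0.25.
Midpoints: 3.625, 3.875, 4.125, 4.375, 4.625, 4.875.
f(3.625) = 16/61, f(3.875) = 16/63, f(4.125) = 16/65, f(4.375) = 16/67, f(4.625) = 16/69, f(4.875) = 16/71.
Sum = Δu · [f(3.625) + f(3.875) + f(4.125) + ...].
Sum ≈ 0.365.

0.365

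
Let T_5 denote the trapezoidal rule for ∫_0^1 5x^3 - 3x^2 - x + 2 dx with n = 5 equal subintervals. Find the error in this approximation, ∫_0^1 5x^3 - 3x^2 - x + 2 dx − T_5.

Exact integral: ∫_0^1 f(x) dx = 1.75.
T_5 = 1.78.
Error = 1.75 − 1.78 = -0.03.

-0.03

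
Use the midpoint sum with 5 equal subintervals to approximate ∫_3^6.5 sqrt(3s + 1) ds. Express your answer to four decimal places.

Δs = (6.5 − 3)/5 = 0.7.
Midpoints: 3.35, 4.05, 4.75, 5.45, 6.15.
f(3.35) ≈ 3.3242, f(4.05) ≈ 3.6263, f(4.75) ≈ 3.9051, f(5.45) ≈ 4.1653, f(6.15) ≈ 4.4102.
Sum = Δs · [f(3.35) + f(4.05) + f(4.75) + f(5.45) + f(6.15)].
Sum ≈ 13.6018.

13.6018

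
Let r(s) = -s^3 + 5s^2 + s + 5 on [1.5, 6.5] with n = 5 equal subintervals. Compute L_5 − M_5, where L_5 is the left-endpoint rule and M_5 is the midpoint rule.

L_5 = 79.375.
M_5 = 55.
L_5 − M_5 = 24.375.

24.375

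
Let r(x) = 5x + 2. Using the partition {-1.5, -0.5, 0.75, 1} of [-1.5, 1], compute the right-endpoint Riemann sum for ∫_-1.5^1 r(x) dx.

Subinterval widths: 1, 1.25, 0.25.
Right endpoints: -0.5, 0.75, 1.
r(-0.5) = -0.5, r(0.75) = 5.75, r(1) = 7.
Sum = Σ Δx_i · r(x_i).
Sum = 8.4375.

8.4375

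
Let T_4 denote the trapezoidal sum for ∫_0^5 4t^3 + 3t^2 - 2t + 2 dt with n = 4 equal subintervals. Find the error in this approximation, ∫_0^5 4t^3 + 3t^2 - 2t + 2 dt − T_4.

Exact integral: ∫_0^5 f(t) dt = 735.
T_4 = 777.96875.
Error = 735 − 777.96875 = -42.96875.

-42.96875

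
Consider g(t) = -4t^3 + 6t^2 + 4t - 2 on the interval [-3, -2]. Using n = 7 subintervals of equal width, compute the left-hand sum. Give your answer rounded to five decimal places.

Δt = (-2 − (-3))/7 = 1/7.
Left endpoints: -3, -20/7, -19/7, -18/7, -17/7, -16/7, -15/7.
g(-3) = 148, g(-20/7) = 44194/343, g(-19/7) = 38188/343, g(-18/7) = 32722/343, g(-17/7) = 27772/343, g(-16/7) = 23314/343, g(-15/7) = 19324/343.
Sum = Δt · [g(-3) + g(-20/7) + g(-19/7) + ...].
Sum ≈ 98.40816.

98.40816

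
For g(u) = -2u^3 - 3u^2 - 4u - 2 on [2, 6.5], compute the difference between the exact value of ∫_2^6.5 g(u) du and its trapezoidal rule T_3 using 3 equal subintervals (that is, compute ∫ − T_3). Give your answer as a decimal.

Exact integral: ∫_2^6.5 g(u) du = -1236.65625.
T_3 = -1284.75.
Error = -1236.65625 − (-1284.75) = 48.09375.

48.09375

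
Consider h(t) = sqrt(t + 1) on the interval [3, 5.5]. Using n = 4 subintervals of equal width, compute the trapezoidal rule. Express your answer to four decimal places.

5.7128

Δt = (5.5 − 3)/4 = 0.625.
h(3) ≈ 2.0000, h(3.625) ≈ 2.1506, h(4.25) ≈ 2.2913, h(4.875) ≈ 2.4238, h(5.5) ≈ 2.5495.
T_4 = (Δt/2)·[h(t_0) + 2h(t_1) + 2h(t_2) + 2h(t_3) + h(t_4)].
Sum ≈ 5.7128.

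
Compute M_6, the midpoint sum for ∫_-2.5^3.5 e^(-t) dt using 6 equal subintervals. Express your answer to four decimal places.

11.6603

Δt = (3.5 − (-2.5))/6 = 1.
Midpoints: -2, -1, 0, 1, 2, 3.
f(-2) ≈ 7.3891, f(-1) ≈ 2.7183, f(0) ≈ 1.0000, f(1) ≈ 0.3679, f(2) ≈ 0.1353, f(3) ≈ 0.0498.
Sum = Δt · [f(-2) + f(-1) + f(0) + ...].
Sum ≈ 11.6603.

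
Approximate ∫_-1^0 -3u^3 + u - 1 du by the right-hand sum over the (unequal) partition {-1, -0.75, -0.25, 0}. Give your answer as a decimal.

Subinterval widths: 0.25, 0.5, 0.25.
Right endpoints: -0.75, -0.25, 0.
f(-0.75) = -0.484375, f(-0.25) = -1.203125, f(0) = -1.
Sum = Σ Δu_i · f(u_i).
Sum = -0.97265625.

-0.97265625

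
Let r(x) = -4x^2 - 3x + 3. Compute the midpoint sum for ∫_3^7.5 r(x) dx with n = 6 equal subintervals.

Δx = (7.5 − 3)/6 = 0.75.
Midpoints: 3.375, 4.125, 4.875, 5.625, 6.375, 7.125.
r(3.375) = -52.6875, r(4.125) = -77.4375, r(4.875) = -106.6875, r(5.625) = -140.4375, r(6.375) = -178.6875, r(7.125) = -221.4375.
Sum = Δx · [r(3.375) + r(4.125) + r(4.875) + ...].
Sum = -583.03125.

-583.03125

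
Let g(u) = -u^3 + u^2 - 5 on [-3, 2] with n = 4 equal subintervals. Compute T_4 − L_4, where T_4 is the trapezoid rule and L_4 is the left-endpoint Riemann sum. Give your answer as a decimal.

-25

T_4 = 6.171875.
L_4 = 31.171875.
T_4 − L_4 = -25.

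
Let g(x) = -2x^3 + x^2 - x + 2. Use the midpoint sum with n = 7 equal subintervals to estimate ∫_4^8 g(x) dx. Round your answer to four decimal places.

-1782.8571

Δx = (8 − 4)/7 = 4/7.
Midpoints: 30/7, 34/7, 38/7, 6, 46/7, 50/7, 54/7.
g(30/7) = -48484/343, g(34/7) = -71496/343, g(38/7) = -100812/343, g(6) = -400, g(46/7) = -181428/343, g(50/7) = -234264/343, g(54/7) = -296476/343.
Sum = Δx · [g(30/7) + g(34/7) + g(38/7) + ...].
Sum ≈ -1782.8571.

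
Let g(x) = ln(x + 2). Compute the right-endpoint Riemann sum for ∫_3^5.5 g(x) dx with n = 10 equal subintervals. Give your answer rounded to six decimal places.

Δx = (5.5 − 3)/10 = 0.25.
Right endpoints: 3.25, 3.5, 3.75, 4, 4.25, 4.5, 4.75, 5, 5.25, 5.5.
g(3.25) ≈ 1.658228, g(3.5) ≈ 1.704748, g(3.75) ≈ 1.749200, g(4) ≈ 1.791759, g(4.25) ≈ 1.832581, g(4.5) ≈ 1.871802, g(4.75) ≈ 1.909543, g(5) ≈ 1.945910, g(5.25) ≈ 1.981001, g(5.5) ≈ 2.014903.
Sum = Δx · [g(3.25) + g(3.5) + g(3.75) + ...].
Sum ≈ 4.614919.

4.614919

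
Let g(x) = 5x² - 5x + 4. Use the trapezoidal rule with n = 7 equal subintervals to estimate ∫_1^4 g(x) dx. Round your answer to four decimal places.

Δx = (4 − 1)/7 = 3/7.
g(1) = 4, g(10/7) = 346/49, g(13/7) = 586/49, g(16/7) = 916/49, g(19/7) = 1336/49, g(22/7) = 1846/49, g(25/7) = 2446/49, g(4) = 64.
T_7 = (Δx/2)·[g(x_0) + 2g(x_1) + ... + 2g(x_{6}) + g(x_7)].
Sum ≈ 79.9592.

79.9592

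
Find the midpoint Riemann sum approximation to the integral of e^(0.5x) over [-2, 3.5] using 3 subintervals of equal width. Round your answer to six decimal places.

10.405295

Δx = (3.5 − (-2))/3 = 11/6.
Midpoints: -13/12, 0.75, 31/12.
f(-13/12) ≈ 0.581778, f(0.75) ≈ 1.454991, f(31/12) ≈ 3.638846.
Sum = Δx · [f(-13/12) + f(0.75) + f(31/12)].
Sum ≈ 10.405295.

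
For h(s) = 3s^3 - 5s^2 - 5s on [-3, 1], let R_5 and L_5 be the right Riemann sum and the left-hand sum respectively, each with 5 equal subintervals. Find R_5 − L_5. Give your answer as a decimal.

R_5 = -51.04.
L_5 = -134.24.
R_5 − L_5 = 83.2.

83.2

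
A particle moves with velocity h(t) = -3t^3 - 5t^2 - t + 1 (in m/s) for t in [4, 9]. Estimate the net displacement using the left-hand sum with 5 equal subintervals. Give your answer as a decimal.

Δt = (9 − 4)/5 = 1.
Left endpoints: 4, 5, 6, 7, 8.
h(4) = -275, h(5) = -504, h(6) = -833, h(7) = -1280, h(8) = -1863.
Sum = Δt · [h(4) + h(5) + h(6) + h(7) + h(8)].
Sum = -4755.

-4755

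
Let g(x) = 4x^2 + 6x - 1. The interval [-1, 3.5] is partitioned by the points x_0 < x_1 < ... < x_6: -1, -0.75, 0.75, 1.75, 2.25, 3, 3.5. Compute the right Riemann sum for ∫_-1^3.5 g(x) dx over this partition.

120.1875

Subinterval widths: 0.25, 1.5, 1, 0.5, 0.75, 0.5.
Right endpoints: -0.75, 0.75, 1.75, 2.25, 3, 3.5.
g(-0.75) = -3.25, g(0.75) = 5.75, g(1.75) = 21.75, g(2.25) = 32.75, g(3) = 53, g(3.5) = 69.
Sum = Σ Δx_i · g(x_i).
Sum = 120.1875.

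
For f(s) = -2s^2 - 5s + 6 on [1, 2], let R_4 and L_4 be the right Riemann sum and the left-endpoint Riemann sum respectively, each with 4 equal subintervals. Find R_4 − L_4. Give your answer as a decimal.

-2.75

R_4 = -7.5625.
L_4 = -4.8125.
R_4 − L_4 = -2.75.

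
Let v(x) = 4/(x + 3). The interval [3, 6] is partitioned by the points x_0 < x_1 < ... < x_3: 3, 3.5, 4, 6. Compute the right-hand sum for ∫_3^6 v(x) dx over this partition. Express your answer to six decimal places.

1.482295

Subinterval widths: 0.5, 0.5, 2.
Right endpoints: 3.5, 4, 6.
v(3.5) = 8/13, v(4) = 4/7, v(6) = 4/9.
Sum = Σ Δx_i · v(x_i).
Sum ≈ 1.482295.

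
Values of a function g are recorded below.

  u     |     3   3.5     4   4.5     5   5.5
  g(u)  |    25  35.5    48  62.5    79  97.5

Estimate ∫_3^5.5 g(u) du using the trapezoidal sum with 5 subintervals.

143.125

Δu = 0.5.
T_5 = (0.5/2)·[25 + 2·35.5 + 2·48 + 2·62.5 + 2·79 + 97.5] = 143.125.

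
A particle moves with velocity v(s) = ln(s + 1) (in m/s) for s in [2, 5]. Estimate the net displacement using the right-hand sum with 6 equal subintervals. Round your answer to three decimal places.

4.625

Δs = (5 − 2)/6 = 0.5.
Right endpoints: 2.5, 3, 3.5, 4, 4.5, 5.
v(2.5) ≈ 1.253, v(3) ≈ 1.386, v(3.5) ≈ 1.504, v(4) ≈ 1.609, v(4.5) ≈ 1.705, v(5) ≈ 1.792.
Sum = Δs · [v(2.5) + v(3) + v(3.5) + ...].
Sum ≈ 4.625.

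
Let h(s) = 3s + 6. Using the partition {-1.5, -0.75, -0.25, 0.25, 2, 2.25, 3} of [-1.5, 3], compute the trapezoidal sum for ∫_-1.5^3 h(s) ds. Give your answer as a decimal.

37.125

Subinterval widths: 0.75, 0.5, 0.5, 1.75, 0.25, 0.75.
h(-1.5) = 1.5, h(-0.75) = 3.75, h(-0.25) = 5.25, h(0.25) = 6.75, h(2) = 12, h(2.25) = 12.75, h(3) = 15.
On each subinterval the trapezoid contributes (Δs_i/2)·[h(s_{i-1}) + h(s_i)].
Sum = 37.125.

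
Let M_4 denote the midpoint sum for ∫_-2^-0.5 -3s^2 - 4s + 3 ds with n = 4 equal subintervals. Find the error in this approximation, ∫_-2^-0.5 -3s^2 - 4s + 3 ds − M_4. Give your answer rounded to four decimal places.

Exact integral: ∫_-2^-0.5 f(s) ds = 4.125.
M_4 ≈ 4.177734.
Error ≈ 4.125 − 4.177734 ≈ -0.0527.

-0.0527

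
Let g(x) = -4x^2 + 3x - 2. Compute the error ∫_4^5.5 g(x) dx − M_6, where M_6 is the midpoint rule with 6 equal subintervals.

Exact integral: ∫_4^5.5 g(x) dx = -118.125.
M_6 = -118.09375.
Error = -118.125 − (-118.09375) = -0.03125.

-0.03125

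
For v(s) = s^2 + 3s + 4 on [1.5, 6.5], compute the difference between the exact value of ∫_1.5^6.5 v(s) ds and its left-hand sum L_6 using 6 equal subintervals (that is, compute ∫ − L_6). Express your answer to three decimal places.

22.338

Exact integral: ∫_1.5^6.5 v(s) ds ≈ 170.41667.
L_6 ≈ 148.07870.
Error ≈ 170.41667 − 148.07870 ≈ 22.338.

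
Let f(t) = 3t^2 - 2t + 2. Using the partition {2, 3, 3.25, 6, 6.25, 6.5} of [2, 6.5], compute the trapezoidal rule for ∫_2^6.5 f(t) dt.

Subinterval widths: 1, 0.25, 2.75, 0.25, 0.25.
f(2) = 10, f(3) = 23, f(3.25) = 27.1875, f(6) = 98, f(6.25) = 106.6875, f(6.5) = 115.75.
On each subinterval the trapezoid contributes (Δt_i/2)·[f(t_{i-1}) + f(t_i)].
Sum = 248.296875.

248.296875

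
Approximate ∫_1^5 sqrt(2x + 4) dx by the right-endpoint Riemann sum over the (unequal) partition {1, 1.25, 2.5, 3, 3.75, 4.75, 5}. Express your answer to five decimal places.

Subinterval widths: 0.25, 1.25, 0.5, 0.75, 1, 0.25.
Right endpoints: 1.25, 2.5, 3, 3.75, 4.75, 5.
f(1.25) ≈ 2.54951, f(2.5) ≈ 3.00000, f(3) ≈ 3.16228, f(3.75) ≈ 3.39116, f(4.75) ≈ 3.67423, f(5) ≈ 3.74166.
Sum = Σ Δx_i · f(x_i).
Sum ≈ 13.12154.

13.12154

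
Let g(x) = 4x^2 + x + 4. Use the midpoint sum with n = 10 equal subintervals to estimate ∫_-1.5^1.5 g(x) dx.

20.91

Δx = (1.5 − (-1.5))/10 = 0.3.
Midpoints: -1.35, -1.05, -0.75, -0.45, -0.15, 0.15, 0.45, 0.75, 1.05, 1.35.
g(-1.35) = 9.94, g(-1.05) = 7.36, g(-0.75) = 5.5, g(-0.45) = 4.36, g(-0.15) = 3.94, g(0.15) = 4.24, g(0.45) = 5.26, g(0.75) = 7, g(1.05) = 9.46, g(1.35) = 12.64.
Sum = Δx · [g(-1.35) + g(-1.05) + g(-0.75) + ...].
Sum = 20.91.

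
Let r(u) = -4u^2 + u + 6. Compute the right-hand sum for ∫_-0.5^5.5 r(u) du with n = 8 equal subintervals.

Δu = (5.5 − (-0.5))/8 = 0.75.
Right endpoints: 0.25, 1, 1.75, 2.5, 3.25, 4, 4.75, 5.5.
r(0.25) = 6, r(1) = 3, r(1.75) = -4.5, r(2.5) = -16.5, r(3.25) = -33, r(4) = -54, r(4.75) = -79.5, r(5.5) = -109.5.
Sum = Δu · [r(0.25) + r(1) + r(1.75) + ...].
Sum = -216.

-216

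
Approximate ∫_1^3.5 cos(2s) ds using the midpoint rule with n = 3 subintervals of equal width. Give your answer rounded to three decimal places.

-0.142

Δs = (3.5 − 1)/3 = 5/6.
Midpoints: 17/12, 2.25, 37/12.
f(17/12) ≈ -0.953, f(2.25) ≈ -0.211, f(37/12) ≈ 0.993.
Sum = Δs · [f(17/12) + f(2.25) + f(37/12)].
Sum ≈ -0.142.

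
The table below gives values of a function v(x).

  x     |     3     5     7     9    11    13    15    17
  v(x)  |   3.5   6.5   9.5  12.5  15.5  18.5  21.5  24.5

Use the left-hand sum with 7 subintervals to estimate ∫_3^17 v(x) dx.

Δx = 2.
Sum = 2·[3.5 + 6.5 + 9.5 + 12.5 + 15.5 + 18.5 + 21.5] = 175.

175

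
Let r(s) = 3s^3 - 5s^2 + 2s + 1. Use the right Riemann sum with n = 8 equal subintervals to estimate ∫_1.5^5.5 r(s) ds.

Δs = (5.5 − 1.5)/8 = 0.5.
Right endpoints: 2, 2.5, 3, 3.5, 4, 4.5, 5, 5.5.
r(2) = 9, r(2.5) = 21.625, r(3) = 43, r(3.5) = 75.375, r(4) = 121, r(4.5) = 182.125, r(5) = 261, r(5.5) = 359.875.
Sum = Δs · [r(2) + r(2.5) + r(3) + ...].
Sum = 536.5.

536.5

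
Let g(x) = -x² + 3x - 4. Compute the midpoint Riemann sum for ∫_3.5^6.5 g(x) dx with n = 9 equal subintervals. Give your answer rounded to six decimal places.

-44.222222

Δx = (6.5 − 3.5)/9 = 1/3.
Midpoints: 11/3, 4, 13/3, 14/3, 5, 16/3, 17/3, 6, 19/3.
g(11/3) = -58/9, g(4) = -8, g(13/3) = -88/9, g(14/3) = -106/9, g(5) = -14, g(16/3) = -148/9, g(17/3) = -172/9, g(6) = -22, g(19/3) = -226/9.
Sum = Δx · [g(11/3) + g(4) + g(13/3) + ...].
Sum ≈ -44.222222.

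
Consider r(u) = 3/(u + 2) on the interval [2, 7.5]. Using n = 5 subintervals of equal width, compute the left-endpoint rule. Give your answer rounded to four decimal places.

2.8492

Δu = (7.5 − 2)/5 = 1.1.
Left endpoints: 2, 3.1, 4.2, 5.3, 6.4.
r(2) = 0.75, r(3.1) = 10/17, r(4.2) = 15/31, r(5.3) = 30/73, r(6.4) = 5/14.
Sum = Δu · [r(2) + r(3.1) + r(4.2) + r(5.3) + r(6.4)].
Sum ≈ 2.8492.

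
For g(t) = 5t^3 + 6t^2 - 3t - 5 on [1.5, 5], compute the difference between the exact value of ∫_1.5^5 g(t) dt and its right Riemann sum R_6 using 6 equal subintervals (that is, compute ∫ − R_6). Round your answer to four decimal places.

Exact integral: ∫_1.5^5 g(t) dt = 966.546875.
R_6 ≈ 1191.534288.
Error ≈ 966.546875 − 1191.534288 ≈ -224.9874.

-224.9874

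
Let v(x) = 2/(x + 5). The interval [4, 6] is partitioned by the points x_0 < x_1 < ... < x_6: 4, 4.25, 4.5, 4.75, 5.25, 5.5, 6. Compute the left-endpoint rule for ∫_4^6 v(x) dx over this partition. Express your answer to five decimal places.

0.40882

Subinterval widths: 0.25, 0.25, 0.25, 0.5, 0.25, 0.5.
Left endpoints: 4, 4.25, 4.5, 4.75, 5.25, 5.5.
v(4) = 2/9, v(4.25) = 8/37, v(4.5) = 4/19, v(4.75) = 8/39, v(5.25) = 8/41, v(5.5) = 4/21.
Sum = Σ Δx_i · v(x_i).
Sum ≈ 0.40882.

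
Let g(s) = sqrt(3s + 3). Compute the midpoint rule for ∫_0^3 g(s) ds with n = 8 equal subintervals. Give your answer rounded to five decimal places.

Δs = (3 − 0)/8 = 0.375.
Midpoints: 0.1875, 0.5625, 0.9375, 1.3125, 1.6875, 2.0625, 2.4375, 2.8125.
g(0.1875) ≈ 1.88746, g(0.5625) ≈ 2.16506, g(0.9375) ≈ 2.41091, g(1.3125) ≈ 2.63391, g(1.6875) ≈ 2.83945, g(2.0625) ≈ 3.03109, g(2.4375) ≈ 3.21131, g(2.8125) ≈ 3.38194.
Sum = Δs · [g(0.1875) + g(0.5625) + g(0.9375) + ...].
Sum ≈ 8.08543.

8.08543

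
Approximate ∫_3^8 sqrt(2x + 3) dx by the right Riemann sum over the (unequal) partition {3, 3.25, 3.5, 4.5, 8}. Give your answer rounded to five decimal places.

Subinterval widths: 0.25, 0.25, 1, 3.5.
Right endpoints: 3.25, 3.5, 4.5, 8.
f(3.25) ≈ 3.08221, f(3.5) ≈ 3.16228, f(4.5) ≈ 3.46410, f(8) ≈ 4.35890.
Sum = Σ Δx_i · f(x_i).
Sum ≈ 20.28137.

20.28137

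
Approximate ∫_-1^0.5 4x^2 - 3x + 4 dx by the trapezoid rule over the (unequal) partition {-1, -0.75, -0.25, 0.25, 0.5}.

Subinterval widths: 0.25, 0.5, 0.5, 0.25.
f(-1) = 11, f(-0.75) = 8.5, f(-0.25) = 5, f(0.25) = 3.5, f(0.5) = 3.5.
On each subinterval the trapezoid contributes (Δx_i/2)·[f(x_{i-1}) + f(x_i)].
Sum = 8.8125.

8.8125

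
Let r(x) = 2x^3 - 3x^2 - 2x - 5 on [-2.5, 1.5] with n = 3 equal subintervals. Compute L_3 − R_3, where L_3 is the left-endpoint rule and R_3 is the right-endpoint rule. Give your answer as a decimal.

L_3 ≈ -87.11111111.
R_3 ≈ -31.11111111.
L_3 − R_3 = -56.

-56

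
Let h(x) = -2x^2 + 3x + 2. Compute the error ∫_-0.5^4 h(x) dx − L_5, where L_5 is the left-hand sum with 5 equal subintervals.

Exact integral: ∫_-0.5^4 h(x) dx = -10.125.
L_5 = -3.24.
Error = -10.125 − (-3.24) = -6.885.

-6.885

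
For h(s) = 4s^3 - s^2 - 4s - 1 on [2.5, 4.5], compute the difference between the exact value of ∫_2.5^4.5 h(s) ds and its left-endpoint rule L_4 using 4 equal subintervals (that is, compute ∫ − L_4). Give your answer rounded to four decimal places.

66.5833

Exact integral: ∫_2.5^4.5 h(s) ds ≈ 315.833333.
L_4 = 249.25.
Error ≈ 315.833333 − 249.25 ≈ 66.5833.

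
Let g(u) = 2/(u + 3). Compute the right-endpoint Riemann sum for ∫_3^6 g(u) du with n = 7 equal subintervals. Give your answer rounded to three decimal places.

0.788

Δu = (6 − 3)/7 = 3/7.
Right endpoints: 24/7, 27/7, 30/7, 33/7, 36/7, 39/7, 6.
g(24/7) = 14/45, g(27/7) = 7/24, g(30/7) = 14/51, g(33/7) = 7/27, g(36/7) = 14/57, g(39/7) = 7/30, g(6) = 2/9.
Sum = Δu · [g(24/7) + g(27/7) + g(30/7) + ...].
Sum ≈ 0.788.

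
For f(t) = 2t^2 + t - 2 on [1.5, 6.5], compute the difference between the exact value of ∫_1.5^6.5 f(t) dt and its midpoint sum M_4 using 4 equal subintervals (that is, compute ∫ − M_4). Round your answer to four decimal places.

Exact integral: ∫_1.5^6.5 f(t) dt ≈ 190.833333.
M_4 = 189.53125.
Error ≈ 190.833333 − 189.53125 ≈ 1.3021.

1.3021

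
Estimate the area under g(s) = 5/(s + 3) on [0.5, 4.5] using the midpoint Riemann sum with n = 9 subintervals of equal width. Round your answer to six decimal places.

3.808081

Δs = (4.5 − 0.5)/9 = 4/9.
Midpoints: 13/18, 7/6, 29/18, 37/18, 2.5, 53/18, 61/18, 23/6, 77/18.
g(13/18) = 90/67, g(7/6) = 1.2, g(29/18) = 90/83, g(37/18) = 90/91, g(2.5) = 10/11, g(53/18) = 90/107, g(61/18) = 18/23, g(23/6) = 30/41, g(77/18) = 90/131.
Sum = Δs · [g(13/18) + g(7/6) + g(29/18) + ...].
Sum ≈ 3.808081.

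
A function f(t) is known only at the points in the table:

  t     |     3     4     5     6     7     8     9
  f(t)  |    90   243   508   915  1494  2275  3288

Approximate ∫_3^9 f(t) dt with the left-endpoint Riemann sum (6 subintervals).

Δt = 1.
Sum = 1·[90 + 243 + 508 + 915 + 1494 + 2275] = 5525.

5525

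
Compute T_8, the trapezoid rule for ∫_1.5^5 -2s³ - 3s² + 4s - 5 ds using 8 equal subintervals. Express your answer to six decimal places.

-406.105957

Δs = (5 − 1.5)/8 = 0.4375.
f(1.5) = -12.5, f(1.9375) = -47223/2048, f(2.375) = -39.21484375, f(2.8125) = -126925/2048, f(3.25) = -92.34375, f(3.6875) = -268955/2048, f(4.125) = -179.92578125, f(4.5625) = -489777/2048, f(5) = -310.
T_8 = (Δs/2)·[f(s_0) + 2f(s_1) + ... + 2f(s_{7}) + f(s_8)].
Sum ≈ -406.105957.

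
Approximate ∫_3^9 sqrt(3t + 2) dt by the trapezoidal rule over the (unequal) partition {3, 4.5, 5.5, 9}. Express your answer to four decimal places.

26.5104

Subinterval widths: 1.5, 1, 3.5.
f(3) ≈ 3.3166, f(4.5) ≈ 3.9370, f(5.5) ≈ 4.3012, f(9) ≈ 5.3852.
On each subinterval the trapezoid contributes (Δt_i/2)·[f(t_{i-1}) + f(t_i)].
Sum ≈ 26.5104.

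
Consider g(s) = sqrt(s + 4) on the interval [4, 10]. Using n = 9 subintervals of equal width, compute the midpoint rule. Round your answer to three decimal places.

19.838

Δs = (10 − 4)/9 = 2/3.
Midpoints: 13/3, 5, 17/3, 19/3, 7, 23/3, 25/3, 9, 29/3.
g(13/3) ≈ 2.887, g(5) ≈ 3.000, g(17/3) ≈ 3.109, g(19/3) ≈ 3.215, g(7) ≈ 3.317, g(23/3) ≈ 3.416, g(25/3) ≈ 3.512, g(9) ≈ 3.606, g(29/3) ≈ 3.697.
Sum = Δs · [g(13/3) + g(5) + g(17/3) + ...].
Sum ≈ 19.838.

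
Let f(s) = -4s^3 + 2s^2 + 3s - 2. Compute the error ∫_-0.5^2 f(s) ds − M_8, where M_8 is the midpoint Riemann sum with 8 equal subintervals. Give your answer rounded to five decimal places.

Exact integral: ∫_-0.5^2 f(s) ds ≈ -9.8958333.
M_8 ≈ -9.7534180.
Error ≈ -9.8958333 − (-9.7534180) ≈ -0.14242.

-0.14242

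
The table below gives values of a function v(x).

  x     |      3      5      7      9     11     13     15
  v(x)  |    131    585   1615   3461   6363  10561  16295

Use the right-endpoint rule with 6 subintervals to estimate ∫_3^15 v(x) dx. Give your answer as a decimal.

77760

Δx = 2.
Sum = 2·[585 + 1615 + 3461 + 6363 + 10561 + 16295] = 77760.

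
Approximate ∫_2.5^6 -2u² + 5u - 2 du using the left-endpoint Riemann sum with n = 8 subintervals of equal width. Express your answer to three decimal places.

-57.244

Δu = (6 − 2.5)/8 = 0.4375.
Left endpoints: 2.5, 2.9375, 3.375, 3.8125, 4.25, 4.6875, 5.125, 5.5625.
f(2.5) = -2, f(2.9375) = -4.5703125, f(3.375) = -7.90625, f(3.8125) = -12.0078125, f(4.25) = -16.875, f(4.6875) = -22.5078125, f(5.125) = -28.90625, f(5.5625) = -36.0703125.
Sum = Δu · [f(2.5) + f(2.9375) + f(3.375) + ...].
Sum ≈ -57.244.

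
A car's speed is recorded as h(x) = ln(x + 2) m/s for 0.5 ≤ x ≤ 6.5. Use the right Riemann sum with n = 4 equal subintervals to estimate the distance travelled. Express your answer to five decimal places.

Δx = (6.5 − 0.5)/4 = 1.5.
Right endpoints: 2, 3.5, 5, 6.5.
h(2) ≈ 1.38629, h(3.5) ≈ 1.70475, h(5) ≈ 1.94591, h(6.5) ≈ 2.14007.
Sum = Δx · [h(2) + h(3.5) + h(5) + h(6.5)].
Sum ≈ 10.76553.

10.76553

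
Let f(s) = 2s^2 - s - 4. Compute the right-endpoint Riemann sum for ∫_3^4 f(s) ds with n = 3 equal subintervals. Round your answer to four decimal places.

Δs = (4 − 3)/3 = 1/3.
Right endpoints: 10/3, 11/3, 4.
f(10/3) = 134/9, f(11/3) = 173/9, f(4) = 24.
Sum = Δs · [f(10/3) + f(11/3) + f(4)].
Sum ≈ 19.3704.

19.3704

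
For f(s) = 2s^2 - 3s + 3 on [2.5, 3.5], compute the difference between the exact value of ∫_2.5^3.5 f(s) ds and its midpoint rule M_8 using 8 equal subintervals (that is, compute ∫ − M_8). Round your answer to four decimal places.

Exact integral: ∫_2.5^3.5 f(s) ds ≈ 12.166667.
M_8 = 12.1640625.
Error ≈ 12.166667 − 12.1640625 ≈ 0.0026.

0.0026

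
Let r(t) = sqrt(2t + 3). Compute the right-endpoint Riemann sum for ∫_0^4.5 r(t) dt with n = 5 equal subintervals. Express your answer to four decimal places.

Δt = (4.5 − 0)/5 = 0.9.
Right endpoints: 0.9, 1.8, 2.7, 3.6, 4.5.
r(0.9) ≈ 2.1909, r(1.8) ≈ 2.5690, r(2.7) ≈ 2.8983, r(3.6) ≈ 3.1937, r(4.5) ≈ 3.4641.
Sum = Δt · [r(0.9) + r(1.8) + r(2.7) + r(3.6) + r(4.5)].
Sum ≈ 12.8845.

12.8845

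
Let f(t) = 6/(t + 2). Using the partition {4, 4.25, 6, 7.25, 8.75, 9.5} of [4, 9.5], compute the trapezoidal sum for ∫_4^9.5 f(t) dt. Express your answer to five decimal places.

3.92545

Subinterval widths: 0.25, 1.75, 1.25, 1.5, 0.75.
f(4) = 1, f(4.25) = 0.96, f(6) = 0.75, f(7.25) = 24/37, f(8.75) = 24/43, f(9.5) = 12/23.
On each subinterval the trapezoid contributes (Δt_i/2)·[f(t_{i-1}) + f(t_i)].
Sum ≈ 3.92545.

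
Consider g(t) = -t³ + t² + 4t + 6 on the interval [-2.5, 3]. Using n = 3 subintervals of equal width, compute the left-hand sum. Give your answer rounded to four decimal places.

59.3796

Δt = (3 − (-2.5))/3 = 11/6.
Left endpoints: -2.5, -2/3, 7/6.
g(-2.5) = 17.875, g(-2/3) = 110/27, g(7/6) = 2255/216.
Sum = Δt · [g(-2.5) + g(-2/3) + g(7/6)].
Sum ≈ 59.3796.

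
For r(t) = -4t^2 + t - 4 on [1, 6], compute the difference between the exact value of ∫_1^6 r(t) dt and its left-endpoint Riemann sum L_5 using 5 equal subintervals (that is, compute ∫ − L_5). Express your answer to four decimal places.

-64.1667

Exact integral: ∫_1^6 r(t) dt ≈ -289.166667.
L_5 = -225.
Error ≈ -289.166667 − (-225) ≈ -64.1667.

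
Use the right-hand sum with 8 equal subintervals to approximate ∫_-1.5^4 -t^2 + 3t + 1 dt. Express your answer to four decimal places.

4.1787

Δt = (4 − (-1.5))/8 = 0.6875.
Right endpoints: -0.8125, -0.125, 0.5625, 1.25, 1.9375, 2.625, 3.3125, 4.
f(-0.8125) = -2.09765625, f(-0.125) = 0.609375, f(0.5625) = 2.37109375, f(1.25) = 3.1875, f(1.9375) = 3.05859375, f(2.625) = 1.984375, f(3.3125) = -0.03515625, f(4) = -3.
Sum = Δt · [f(-0.8125) + f(-0.125) + f(0.5625) + ...].
Sum ≈ 4.1787.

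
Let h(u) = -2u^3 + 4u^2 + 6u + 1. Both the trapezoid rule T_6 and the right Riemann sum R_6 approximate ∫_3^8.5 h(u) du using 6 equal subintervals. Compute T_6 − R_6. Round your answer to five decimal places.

407.11458

T_6 ≈ -1614.9406829.
R_6 ≈ -2022.0552662.
T_6 − R_6 ≈ 407.11458.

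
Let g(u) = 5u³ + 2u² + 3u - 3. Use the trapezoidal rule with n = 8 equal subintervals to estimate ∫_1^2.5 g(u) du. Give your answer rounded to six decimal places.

60.951416

Δu = (2.5 − 1)/8 = 0.1875.
g(1) = 7, g(1.1875) = 48151/4096, g(1.375) = 9167/512, g(1.5625) = 105037/4096, g(1.75) = 35.171875, g(1.9375) = 191227/4096, g(2.125) = 30917/512, g(2.3125) = 313201/4096, g(2.5) = 95.125.
T_8 = (Δu/2)·[g(u_0) + 2g(u_1) + ... + 2g(u_{7}) + g(u_8)].
Sum ≈ 60.951416.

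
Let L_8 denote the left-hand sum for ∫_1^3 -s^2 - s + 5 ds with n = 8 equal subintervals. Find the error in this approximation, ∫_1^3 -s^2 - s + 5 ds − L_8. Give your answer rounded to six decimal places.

Exact integral: ∫_1^3 f(s) ds ≈ -2.66666667.
L_8 = -1.4375.
Error ≈ -2.66666667 − (-1.4375) ≈ -1.229167.

-1.229167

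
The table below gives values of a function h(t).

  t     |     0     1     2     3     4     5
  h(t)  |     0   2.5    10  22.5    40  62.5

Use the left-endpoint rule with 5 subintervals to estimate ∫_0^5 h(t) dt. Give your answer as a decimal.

75

Δt = 1.
Sum = 1·[0 + 2.5 + 10 + 22.5 + 40] = 75.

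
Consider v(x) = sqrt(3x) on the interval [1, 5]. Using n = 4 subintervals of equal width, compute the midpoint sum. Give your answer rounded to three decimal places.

11.775

Δx = (5 − 1)/4 = 1.
Midpoints: 1.5, 2.5, 3.5, 4.5.
v(1.5) ≈ 2.121, v(2.5) ≈ 2.739, v(3.5) ≈ 3.240, v(4.5) ≈ 3.674.
Sum = Δx · [v(1.5) + v(2.5) + v(3.5) + v(4.5)].
Sum ≈ 11.775.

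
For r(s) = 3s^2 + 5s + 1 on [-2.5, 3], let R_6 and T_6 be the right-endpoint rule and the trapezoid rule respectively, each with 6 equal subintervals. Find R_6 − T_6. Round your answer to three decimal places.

R_6 ≈ 73.69618.
T_6 ≈ 57.31076.
R_6 − T_6 ≈ 16.385.

16.385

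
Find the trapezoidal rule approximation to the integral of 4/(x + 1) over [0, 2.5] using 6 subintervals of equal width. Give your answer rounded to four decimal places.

5.0633

Δx = (2.5 − 0)/6 = 5/12.
f(0) = 4, f(5/12) = 48/17, f(5/6) = 24/11, f(1.25) = 16/9, f(5/3) = 1.5, f(25/12) = 48/37, f(2.5) = 8/7.
T_6 = (Δx/2)·[f(x_0) + 2f(x_1) + ... + 2f(x_{5}) + f(x_6)].
Sum ≈ 5.0633.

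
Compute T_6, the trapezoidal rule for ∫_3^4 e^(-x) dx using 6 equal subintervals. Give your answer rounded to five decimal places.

0.03154

Δx = (4 − 3)/6 = 1/6.
f(3) ≈ 0.04979, f(19/6) ≈ 0.04214, f(10/3) ≈ 0.03567, f(3.5) ≈ 0.03020, f(11/3) ≈ 0.02556, f(23/6) ≈ 0.02164, f(4) ≈ 0.01832.
T_6 = (Δx/2)·[f(x_0) + 2f(x_1) + ... + 2f(x_{5}) + f(x_6)].
Sum ≈ 0.03154.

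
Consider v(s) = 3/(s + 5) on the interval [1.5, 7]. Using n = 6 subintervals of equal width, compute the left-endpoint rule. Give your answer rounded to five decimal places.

Δs = (7 − 1.5)/6 = 11/12.
Left endpoints: 1.5, 29/12, 10/3, 4.25, 31/6, 73/12.
v(1.5) = 6/13, v(29/12) = 36/89, v(10/3) = 0.36, v(4.25) = 12/37, v(31/6) = 18/61, v(73/12) = 36/133.
Sum = Δs · [v(1.5) + v(29/12) + v(10/3) + ...].
Sum ≈ 1.93977.

1.93977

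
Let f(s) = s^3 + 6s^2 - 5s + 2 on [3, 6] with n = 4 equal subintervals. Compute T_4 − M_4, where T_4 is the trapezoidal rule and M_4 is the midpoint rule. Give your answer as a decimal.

8.2265625

T_4 = 625.734375.
M_4 = 617.5078125.
T_4 − M_4 = 8.2265625.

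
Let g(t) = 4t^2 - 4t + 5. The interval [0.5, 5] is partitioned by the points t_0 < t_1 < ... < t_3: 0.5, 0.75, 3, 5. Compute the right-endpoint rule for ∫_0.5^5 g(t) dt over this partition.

Subinterval widths: 0.25, 2.25, 2.
Right endpoints: 0.75, 3, 5.
g(0.75) = 4.25, g(3) = 29, g(5) = 85.
Sum = Σ Δt_i · g(t_i).
Sum = 236.3125.

236.3125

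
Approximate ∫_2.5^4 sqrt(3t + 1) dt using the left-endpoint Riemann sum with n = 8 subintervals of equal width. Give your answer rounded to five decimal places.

4.84404

Δt = (4 − 2.5)/8 = 0.1875.
Left endpoints: 2.5, 2.6875, 2.875, 3.0625, 3.25, 3.4375, 3.625, 3.8125.
f(2.5) ≈ 2.91548, f(2.6875) ≈ 3.01040, f(2.875) ≈ 3.10242, f(3.0625) ≈ 3.19179, f(3.25) ≈ 3.27872, f(3.4375) ≈ 3.36341, f(3.625) ≈ 3.44601, f(3.8125) ≈ 3.52668.
Sum = Δt · [f(2.5) + f(2.6875) + f(2.875) + ...].
Sum ≈ 4.84404.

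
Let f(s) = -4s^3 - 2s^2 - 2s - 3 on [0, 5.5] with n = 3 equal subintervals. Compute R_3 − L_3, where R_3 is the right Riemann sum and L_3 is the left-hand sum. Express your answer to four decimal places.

-1351.1667

R_3 ≈ -1856.148148.
L_3 ≈ -504.981481.
R_3 − L_3 ≈ -1351.1667.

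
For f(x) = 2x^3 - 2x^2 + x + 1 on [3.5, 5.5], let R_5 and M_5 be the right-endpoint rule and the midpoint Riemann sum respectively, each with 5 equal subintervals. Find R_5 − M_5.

R_5 = 355.1.
M_5 = 310.5.
R_5 − M_5 = 44.6.

44.6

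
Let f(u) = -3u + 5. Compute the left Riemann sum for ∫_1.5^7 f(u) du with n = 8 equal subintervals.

Δu = (7 − 1.5)/8 = 0.6875.
Left endpoints: 1.5, 2.1875, 2.875, 3.5625, 4.25, 4.9375, 5.625, 6.3125.
f(1.5) = 0.5, f(2.1875) = -1.5625, f(2.875) = -3.625, f(3.5625) = -5.6875, f(4.25) = -7.75, f(4.9375) = -9.8125, f(5.625) = -11.875, f(6.3125) = -13.9375.
Sum = Δu · [f(1.5) + f(2.1875) + f(2.875) + ...].
Sum = -36.953125.

-36.953125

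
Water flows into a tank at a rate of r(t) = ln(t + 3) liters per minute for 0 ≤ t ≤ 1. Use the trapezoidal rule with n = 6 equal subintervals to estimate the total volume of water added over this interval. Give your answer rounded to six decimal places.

1.249148

Δt = (1 − 0)/6 = 1/6.
r(0) ≈ 1.098612, r(1/6) ≈ 1.152680, r(1/3) ≈ 1.203973, r(0.5) ≈ 1.252763, r(2/3) ≈ 1.299283, r(5/6) ≈ 1.343735, r(1) ≈ 1.386294.
T_6 = (Δt/2)·[r(t_0) + 2r(t_1) + ... + 2r(t_{5}) + r(t_6)].
Sum ≈ 1.249148.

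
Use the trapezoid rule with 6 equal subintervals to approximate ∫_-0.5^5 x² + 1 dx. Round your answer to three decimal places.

Δx = (5 − (-0.5))/6 = 11/12.
f(-0.5) = 1.25, f(5/12) = 169/144, f(4/3) = 25/9, f(2.25) = 6.0625, f(19/6) = 397/36, f(49/12) = 2545/144, f(5) = 26.
T_6 = (Δx/2)·[f(x_0) + 2f(x_1) + ... + 2f(x_{5}) + f(x_6)].
Sum ≈ 47.979.

47.979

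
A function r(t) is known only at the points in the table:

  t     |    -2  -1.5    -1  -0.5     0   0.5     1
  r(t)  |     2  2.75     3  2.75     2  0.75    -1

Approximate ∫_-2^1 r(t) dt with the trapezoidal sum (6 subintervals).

5.875

Δt = 0.5.
T_6 = (0.5/2)·[2 + 2·2.75 + 2·3 + 2·2.75 + 2·2 + 2·0.75 + (-1)] = 5.875.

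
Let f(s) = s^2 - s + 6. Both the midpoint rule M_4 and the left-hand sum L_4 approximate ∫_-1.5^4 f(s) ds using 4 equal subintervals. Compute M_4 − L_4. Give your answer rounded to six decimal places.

M_4 ≈ 47.71679688.
L_4 = 44.64453125.
M_4 − L_4 ≈ 3.072266.

3.072266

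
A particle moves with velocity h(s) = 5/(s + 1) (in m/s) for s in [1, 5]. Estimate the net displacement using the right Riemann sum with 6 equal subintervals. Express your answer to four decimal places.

4.9782

Δs = (5 − 1)/6 = 2/3.
Right endpoints: 5/3, 7/3, 3, 11/3, 13/3, 5.
h(5/3) = 1.875, h(7/3) = 1.5, h(3) = 1.25, h(11/3) = 15/14, h(13/3) = 0.9375, h(5) = 5/6.
Sum = Δs · [h(5/3) + h(7/3) + h(3) + ...].
Sum ≈ 4.9782.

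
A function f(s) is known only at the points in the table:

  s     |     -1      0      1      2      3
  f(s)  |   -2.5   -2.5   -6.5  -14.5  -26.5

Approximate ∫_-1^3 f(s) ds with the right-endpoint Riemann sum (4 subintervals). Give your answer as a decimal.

-50

Δs = 1.
Sum = 1·[(-2.5) + (-6.5) + (-14.5) + (-26.5)] = -50.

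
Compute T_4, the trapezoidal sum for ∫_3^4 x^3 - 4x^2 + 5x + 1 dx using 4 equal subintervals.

12.984375

Δx = (4 − 3)/4 = 0.25.
f(3) = 7, f(3.25) = 9.328125, f(3.5) = 12.375, f(3.75) = 16.234375, f(4) = 21.
T_4 = (Δx/2)·[f(x_0) + 2f(x_1) + 2f(x_2) + 2f(x_3) + f(x_4)].
Sum = 12.984375.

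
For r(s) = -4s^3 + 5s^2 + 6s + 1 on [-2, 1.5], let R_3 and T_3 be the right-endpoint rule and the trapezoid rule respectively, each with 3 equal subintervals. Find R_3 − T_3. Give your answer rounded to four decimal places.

R_3 ≈ 15.101852.
T_3 ≈ 34.497685.
R_3 − T_3 ≈ -19.3958.

-19.3958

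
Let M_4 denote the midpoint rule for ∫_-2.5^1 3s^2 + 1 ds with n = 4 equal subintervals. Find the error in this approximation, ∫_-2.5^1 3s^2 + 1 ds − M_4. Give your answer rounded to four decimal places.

Exact integral: ∫_-2.5^1 f(s) ds = 20.125.
M_4 ≈ 19.455078.
Error ≈ 20.125 − 19.455078 ≈ 0.6699.

0.6699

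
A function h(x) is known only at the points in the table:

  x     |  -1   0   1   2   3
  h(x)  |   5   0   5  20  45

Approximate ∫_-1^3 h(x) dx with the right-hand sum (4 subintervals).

Δx = 1.
Sum = 1·[0 + 5 + 20 + 45] = 70.

70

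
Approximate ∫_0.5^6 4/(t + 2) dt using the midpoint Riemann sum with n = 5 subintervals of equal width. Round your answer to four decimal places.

4.6245

Δt = (6 − 0.5)/5 = 1.1.
Midpoints: 1.05, 2.15, 3.25, 4.35, 5.45.
f(1.05) = 80/61, f(2.15) = 80/83, f(3.25) = 16/21, f(4.35) = 80/127, f(5.45) = 80/149.
Sum = Δt · [f(1.05) + f(2.15) + f(3.25) + f(4.35) + f(5.45)].
Sum ≈ 4.6245.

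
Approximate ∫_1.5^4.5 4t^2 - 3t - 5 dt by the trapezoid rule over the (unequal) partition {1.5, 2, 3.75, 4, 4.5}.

78.75

Subinterval widths: 0.5, 1.75, 0.25, 0.5.
f(1.5) = -0.5, f(2) = 5, f(3.75) = 40, f(4) = 47, f(4.5) = 62.5.
On each subinterval the trapezoid contributes (Δt_i/2)·[f(t_{i-1}) + f(t_i)].
Sum = 78.75.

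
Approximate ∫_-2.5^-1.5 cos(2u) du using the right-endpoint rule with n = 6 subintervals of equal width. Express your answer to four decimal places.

-0.6511

Δu = (-1.5 − (-2.5))/6 = 1/6.
Right endpoints: -7/3, -13/6, -2, -11/6, -5/3, -1.5.
f(-7/3) ≈ -0.0457, f(-13/6) ≈ -0.3700, f(-2) ≈ -0.6536, f(-11/6) ≈ -0.8653, f(-5/3) ≈ -0.9817, f(-1.5) ≈ -0.9900.
Sum = Δu · [f(-7/3) + f(-13/6) + f(-2) + ...].
Sum ≈ -0.6511.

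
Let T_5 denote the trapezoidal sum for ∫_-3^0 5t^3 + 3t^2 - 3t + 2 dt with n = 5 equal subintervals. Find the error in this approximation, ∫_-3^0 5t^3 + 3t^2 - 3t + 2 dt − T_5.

Exact integral: ∫_-3^0 f(t) dt = -54.75.
T_5 = -58.26.
Error = -54.75 − (-58.26) = 3.51.

3.51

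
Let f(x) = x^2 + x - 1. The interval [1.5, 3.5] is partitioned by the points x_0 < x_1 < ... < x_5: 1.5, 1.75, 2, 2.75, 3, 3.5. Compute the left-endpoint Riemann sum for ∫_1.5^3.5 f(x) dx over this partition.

13.21875

Subinterval widths: 0.25, 0.25, 0.75, 0.25, 0.5.
Left endpoints: 1.5, 1.75, 2, 2.75, 3.
f(1.5) = 2.75, f(1.75) = 3.8125, f(2) = 5, f(2.75) = 9.3125, f(3) = 11.
Sum = Σ Δx_i · f(x_i).
Sum = 13.21875.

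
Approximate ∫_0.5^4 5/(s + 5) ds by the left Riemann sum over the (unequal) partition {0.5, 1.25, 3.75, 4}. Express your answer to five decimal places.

2.82468

Subinterval widths: 0.75, 2.5, 0.25.
Left endpoints: 0.5, 1.25, 3.75.
f(0.5) = 10/11, f(1.25) = 0.8, f(3.75) = 4/7.
Sum = Σ Δs_i · f(s_i).
Sum ≈ 2.82468.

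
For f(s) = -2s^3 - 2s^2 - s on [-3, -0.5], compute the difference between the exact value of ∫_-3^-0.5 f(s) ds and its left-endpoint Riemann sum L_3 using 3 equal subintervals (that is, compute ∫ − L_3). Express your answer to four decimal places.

Exact integral: ∫_-3^-0.5 f(s) ds ≈ 26.927083.
L_3 ≈ 45.532407.
Error ≈ 26.927083 − 45.532407 ≈ -18.6053.

-18.6053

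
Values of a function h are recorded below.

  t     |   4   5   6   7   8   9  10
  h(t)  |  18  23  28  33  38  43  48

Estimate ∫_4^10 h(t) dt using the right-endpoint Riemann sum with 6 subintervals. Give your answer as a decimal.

213

Δt = 1.
Sum = 1·[23 + 28 + 33 + 38 + 43 + 48] = 213.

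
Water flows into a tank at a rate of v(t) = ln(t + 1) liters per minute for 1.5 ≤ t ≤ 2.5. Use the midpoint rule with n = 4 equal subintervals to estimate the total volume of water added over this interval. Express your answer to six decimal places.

1.094241

Δt = (2.5 − 1.5)/4 = 0.25.
Midpoints: 1.625, 1.875, 2.125, 2.375.
v(1.625) ≈ 0.965081, v(1.875) ≈ 1.056053, v(2.125) ≈ 1.139434, v(2.375) ≈ 1.216395.
Sum = Δt · [v(1.625) + v(1.875) + v(2.125) + v(2.375)].
Sum ≈ 1.094241.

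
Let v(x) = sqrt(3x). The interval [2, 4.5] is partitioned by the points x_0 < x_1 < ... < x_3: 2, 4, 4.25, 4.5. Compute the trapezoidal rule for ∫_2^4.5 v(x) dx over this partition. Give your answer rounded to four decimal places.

7.6986

Subinterval widths: 2, 0.25, 0.25.
v(2) ≈ 2.4495, v(4) ≈ 3.4641, v(4.25) ≈ 3.5707, v(4.5) ≈ 3.6742.
On each subinterval the trapezoid contributes (Δx_i/2)·[v(x_{i-1}) + v(x_i)].
Sum ≈ 7.6986.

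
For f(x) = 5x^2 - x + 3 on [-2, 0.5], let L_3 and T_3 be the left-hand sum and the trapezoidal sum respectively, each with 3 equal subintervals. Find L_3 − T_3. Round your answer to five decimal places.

8.85417

L_3 ≈ 33.2175926.
T_3 ≈ 24.3634259.
L_3 − T_3 ≈ 8.85417.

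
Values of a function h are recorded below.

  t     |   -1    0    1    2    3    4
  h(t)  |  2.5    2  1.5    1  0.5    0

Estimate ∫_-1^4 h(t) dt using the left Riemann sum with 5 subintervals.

7.5

Δt = 1.
Sum = 1·[2.5 + 2 + 1.5 + 1 + 0.5] = 7.5.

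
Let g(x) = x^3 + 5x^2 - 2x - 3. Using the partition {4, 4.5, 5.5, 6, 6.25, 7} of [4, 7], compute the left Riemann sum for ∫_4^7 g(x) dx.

811.90234375

Subinterval widths: 0.5, 1, 0.5, 0.25, 0.75.
Left endpoints: 4, 4.5, 5.5, 6, 6.25.
g(4) = 133, g(4.5) = 180.375, g(5.5) = 303.625, g(6) = 381, g(6.25) = 423.953125.
Sum = Σ Δx_i · g(x_i).
Sum = 811.90234375.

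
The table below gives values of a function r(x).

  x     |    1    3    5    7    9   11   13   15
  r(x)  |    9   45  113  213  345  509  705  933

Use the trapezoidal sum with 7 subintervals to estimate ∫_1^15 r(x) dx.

Δx = 2.
T_7 = (2/2)·[9 + 2·45 + 2·113 + 2·213 + 2·345 + 2·509 + 2·705 + 933] = 4802.

4802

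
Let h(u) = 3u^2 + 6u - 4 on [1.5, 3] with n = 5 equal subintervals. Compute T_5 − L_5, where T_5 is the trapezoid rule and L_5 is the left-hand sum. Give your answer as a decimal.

T_5 = 37.9425.
L_5 = 33.555.
T_5 − L_5 = 4.3875.

4.3875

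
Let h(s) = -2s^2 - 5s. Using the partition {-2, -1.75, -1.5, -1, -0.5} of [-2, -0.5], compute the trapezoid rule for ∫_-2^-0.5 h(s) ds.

4.03125

Subinterval widths: 0.25, 0.25, 0.5, 0.5.
h(-2) = 2, h(-1.75) = 2.625, h(-1.5) = 3, h(-1) = 3, h(-0.5) = 2.
On each subinterval the trapezoid contributes (Δs_i/2)·[h(s_{i-1}) + h(s_i)].
Sum = 4.03125.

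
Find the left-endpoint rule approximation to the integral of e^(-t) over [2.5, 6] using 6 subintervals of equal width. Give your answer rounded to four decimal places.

0.1051

Δt = (6 − 2.5)/6 = 7/12.
Left endpoints: 2.5, 37/12, 11/3, 4.25, 29/6, 65/12.
f(2.5) ≈ 0.0821, f(37/12) ≈ 0.0458, f(11/3) ≈ 0.0256, f(4.25) ≈ 0.0143, f(29/6) ≈ 0.0080, f(65/12) ≈ 0.0044.
Sum = Δt · [f(2.5) + f(37/12) + f(11/3) + ...].
Sum ≈ 0.1051.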